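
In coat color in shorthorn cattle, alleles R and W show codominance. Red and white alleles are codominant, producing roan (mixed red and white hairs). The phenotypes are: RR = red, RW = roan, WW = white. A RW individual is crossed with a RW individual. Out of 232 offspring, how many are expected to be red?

Punnett square for RW × RW:
Offspring genotypes: 1 RR, 2 RW, 1 WW
Phenotype counts: 1 red, 2 roan, 1 white
red: 1 out of 4 → fraction 1/4
Expected count = 1/4 × 232 = 58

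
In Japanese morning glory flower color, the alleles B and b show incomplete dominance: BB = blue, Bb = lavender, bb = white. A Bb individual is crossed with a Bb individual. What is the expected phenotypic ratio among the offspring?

Punnett square for Bb × Bb:
Offspring genotypes: 1 BB, 2 Bb, 1 bb
Phenotype counts: 1 blue, 2 lavender, 1 white
Ratio: 1 blue : 2 lavender : 1 white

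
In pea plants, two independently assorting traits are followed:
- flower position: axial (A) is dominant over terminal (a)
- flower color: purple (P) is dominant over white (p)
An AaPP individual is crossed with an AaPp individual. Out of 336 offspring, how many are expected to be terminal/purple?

Dihybrid cross AaPP × AaPp — consider each gene separately:
flower position: Aa × Aa → 1 AA, 2 Aa, 1 aa → 3 A_ : 1 aa (out of 4)
flower color: PP × Pp → 2 PP, 2 Pp → 4 P_ (out of 4)
Combine (counts out of 4 × 4 = 16): axial/purple (A_P_) = 3×4 = 12; terminal/purple (aaP_) = 1×4 = 4
Phenotype counts (out of 16): 12 axial/purple, 4 terminal/purple
terminal/purple: 4 out of 16 → fraction 1/4
Expected count = 1/4 × 336 = 84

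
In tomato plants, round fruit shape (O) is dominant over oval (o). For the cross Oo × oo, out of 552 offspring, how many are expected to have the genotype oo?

Punnett square for Oo × oo:
Offspring genotypes: 2 Oo, 2 oo
Total offspring: 4
Count with target: 2
Probability: 2/4 = 1/2
Expected count = 1/2 × 552 = 276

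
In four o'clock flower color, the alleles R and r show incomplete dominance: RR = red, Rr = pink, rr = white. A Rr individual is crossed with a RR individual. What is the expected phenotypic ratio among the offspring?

Punnett square for Rr × RR:
Offspring genotypes: 2 RR, 2 Rr
Phenotype counts: 2 red, 2 pink
Ratio: 1 red : 1 pink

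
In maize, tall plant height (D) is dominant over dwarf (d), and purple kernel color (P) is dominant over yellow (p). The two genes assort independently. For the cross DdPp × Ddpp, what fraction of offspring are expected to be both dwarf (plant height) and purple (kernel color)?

Dihybrid cross DdPp × Ddpp — consider each gene separately:
plant height: Dd × Dd → 1 DD, 2 Dd, 1 dd → 3 D_ : 1 dd (out of 4)
kernel color: Pp × pp → 2 Pp, 2 pp → 2 P_ : 2 pp (out of 4)
Looking for: dwarf (dd) and purple (P_)
P(dwarf) = 1/4, P(purple) = 2/4
P(both) = 1/4 × 2/4 = 2/16 = 1/8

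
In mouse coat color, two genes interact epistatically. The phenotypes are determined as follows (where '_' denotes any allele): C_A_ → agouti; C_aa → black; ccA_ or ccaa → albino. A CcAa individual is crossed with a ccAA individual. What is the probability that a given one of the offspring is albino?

Cross: CcAa × ccAA — consider each gene separately:
C gene: Cc × cc → 2 Cc, 2 cc → 2 C_ : 2 cc (out of 4)
A gene: Aa × AA → 2 AA, 2 Aa → 4 A_ (out of 4)
Genotype classes (out of 4 × 4 = 16): C_A_ = 2×4 = 8; ccA_ = 2×4 = 8
Apply the phenotype rules: C_A_ (8) → agouti; ccA_ (8) → albino
Phenotype counts (out of 16): 8 agouti, 8 albino
albino: 8 out of 16
Probability: 8/16 = 1/2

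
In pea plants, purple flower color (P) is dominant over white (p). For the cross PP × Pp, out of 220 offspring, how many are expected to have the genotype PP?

Punnett square for PP × Pp:
Offspring genotypes: 2 PP, 2 Pp
Total offspring: 4
Count with target: 2
Probability: 2/4 = 1/2
Expected count = 1/2 × 220 = 110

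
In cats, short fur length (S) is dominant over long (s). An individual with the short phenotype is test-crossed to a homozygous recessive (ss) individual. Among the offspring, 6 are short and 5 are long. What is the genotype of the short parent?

Test cross: ? × ss
Offspring: 6 short, 5 long — approximately 1:1.
A 1:1 ratio in a test cross indicates the unknown parent is heterozygous (Ss).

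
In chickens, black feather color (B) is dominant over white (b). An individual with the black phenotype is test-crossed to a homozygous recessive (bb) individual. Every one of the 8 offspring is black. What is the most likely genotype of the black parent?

Test cross: ? × bb
All offspring are black.
If the unknown parent were heterozygous (Bb), about half of 8 offspring would be white; none are. The unknown parent is most likely homozygous dominant (BB).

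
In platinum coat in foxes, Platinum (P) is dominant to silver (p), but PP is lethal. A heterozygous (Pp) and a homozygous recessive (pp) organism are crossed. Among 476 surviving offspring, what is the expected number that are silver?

Cross: Pp × pp
Punnett square offspring (before lethality): 2 Pp, 2 pp
No PP offspring are produced in this cross.
silver: 2 out of 4 → fraction 1/2
Expected count = 1/2 × 476 = 238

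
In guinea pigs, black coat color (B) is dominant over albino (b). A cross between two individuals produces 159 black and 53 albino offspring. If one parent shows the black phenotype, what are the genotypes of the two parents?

Observed offspring: 159 black, 53 albino
The observed ratio simplifies to 3:1. Albino (bb) offspring appear, so each parent must contribute one b allele. The parent stated to show black carries B, so it is Bb. The other parent is then either Bb or bb: Bb × bb would give a 1:1 split, whereas Bb × Bb gives 3:1 — matching the data. So both parents are heterozygous (Bb × Bb).
Parent genotypes: Bb × Bb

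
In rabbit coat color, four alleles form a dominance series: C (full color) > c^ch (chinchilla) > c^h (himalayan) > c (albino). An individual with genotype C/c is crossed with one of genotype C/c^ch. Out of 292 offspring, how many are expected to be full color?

Cross: C/c × C/c^ch
Allele dominance: C > c^ch > c^h > c
Offspring genotypes: 1 C/C, 1 C/c^ch, 1 C/c, 1 c^ch/c
Phenotype counts: 3 full color, 1 chinchilla
full color: 3 out of 4 → fraction 3/4
Expected count = 3/4 × 292 = 219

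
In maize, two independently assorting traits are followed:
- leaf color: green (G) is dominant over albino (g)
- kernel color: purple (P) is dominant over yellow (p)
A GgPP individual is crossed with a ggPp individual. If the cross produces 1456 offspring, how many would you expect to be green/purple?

Dihybrid cross GgPP × ggPp — consider each gene separately:
leaf color: Gg × gg → 2 Gg, 2 gg → 2 G_ : 2 gg (out of 4)
kernel color: PP × Pp → 2 PP, 2 Pp → 4 P_ (out of 4)
Combine (counts out of 4 × 4 = 16): green/purple (G_P_) = 2×4 = 8; albino/purple (ggP_) = 2×4 = 8
Phenotype counts (out of 16): 8 green/purple, 8 albino/purple
green/purple: 8 out of 16 → fraction 1/2
Expected count = 1/2 × 1456 = 728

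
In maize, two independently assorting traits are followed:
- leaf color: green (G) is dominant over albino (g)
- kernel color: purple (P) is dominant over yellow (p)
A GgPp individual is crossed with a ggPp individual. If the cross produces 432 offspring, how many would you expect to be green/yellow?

Dihybrid cross GgPp × ggPp — consider each gene separately:
leaf color: Gg × gg → 2 Gg, 2 gg → 2 G_ : 2 gg (out of 4)
kernel color: Pp × Pp → 1 PP, 2 Pp, 1 pp → 3 P_ : 1 pp (out of 4)
Combine (counts out of 4 × 4 = 16): green/purple (G_P_) = 2×3 = 6; green/yellow (G_pp) = 2×1 = 2; albino/purple (ggP_) = 2×3 = 6; albino/yellow (ggpp) = 2×1 = 2
Phenotype counts (out of 16): 6 green/purple, 2 green/yellow, 6 albino/purple, 2 albino/yellow
green/yellow: 2 out of 16 → fraction 1/8
Expected count = 1/8 × 432 = 54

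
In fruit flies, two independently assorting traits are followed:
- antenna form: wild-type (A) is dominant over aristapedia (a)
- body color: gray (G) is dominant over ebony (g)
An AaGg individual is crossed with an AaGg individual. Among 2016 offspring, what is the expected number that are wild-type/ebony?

Dihybrid cross AaGg × AaGg — consider each gene separately:
antenna form: Aa × Aa → 1 AA, 2 Aa, 1 aa → 3 A_ : 1 aa (out of 4)
body color: Gg × Gg → 1 GG, 2 Gg, 1 gg → 3 G_ : 1 gg (out of 4)
Combine (counts out of 4 × 4 = 16): wild-type/gray (A_G_) = 3×3 = 9; wild-type/ebony (A_gg) = 3×1 = 3; aristapedia/gray (aaG_) = 1×3 = 3; aristapedia/ebony (aagg) = 1×1 = 1
Phenotype counts (out of 16): 9 wild-type/gray, 3 wild-type/ebony, 3 aristapedia/gray, 1 aristapedia/ebony
wild-type/ebony: 3 out of 16 → fraction 3/16
Expected count = 3/16 × 2016 = 378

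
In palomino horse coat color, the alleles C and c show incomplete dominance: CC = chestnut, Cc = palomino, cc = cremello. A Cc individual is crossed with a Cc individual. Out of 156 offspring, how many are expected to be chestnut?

Punnett square for Cc × Cc:
Offspring genotypes: 1 CC, 2 Cc, 1 cc
Phenotype counts: 1 chestnut, 2 palomino, 1 cremello
chestnut: 1 out of 4 → fraction 1/4
Expected count = 1/4 × 156 = 39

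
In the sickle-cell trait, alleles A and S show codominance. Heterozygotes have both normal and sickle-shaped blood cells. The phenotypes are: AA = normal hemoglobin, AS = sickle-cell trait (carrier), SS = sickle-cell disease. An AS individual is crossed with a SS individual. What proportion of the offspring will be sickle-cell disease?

Punnett square for AS × SS:
Offspring genotypes: 2 AS, 2 SS
Phenotype counts: 2 sickle-cell trait (carrier), 2 sickle-cell disease
sickle-cell disease: 2 out of 4
Probability: 2/4 = 1/2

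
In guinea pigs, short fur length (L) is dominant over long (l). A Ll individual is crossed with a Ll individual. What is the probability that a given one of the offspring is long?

Punnett square for Ll × Ll:
Offspring genotypes: 1 LL, 2 Ll, 1 ll
short: 3, long: 1
long: 1 out of 4
Probability: 1/4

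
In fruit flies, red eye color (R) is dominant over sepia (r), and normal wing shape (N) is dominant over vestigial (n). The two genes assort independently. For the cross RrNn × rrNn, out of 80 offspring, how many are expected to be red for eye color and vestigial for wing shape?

Dihybrid cross RrNn × rrNn — consider each gene separately:
eye color: Rr × rr → 2 Rr, 2 rr → 2 R_ : 2 rr (out of 4)
wing shape: Nn × Nn → 1 NN, 2 Nn, 1 nn → 3 N_ : 1 nn (out of 4)
Looking for: red (R_) and vestigial (nn)
P(red) = 2/4, P(vestigial) = 1/4
P(both) = 2/4 × 1/4 = 2/16 = 1/8
Expected count = 1/8 × 80 = 10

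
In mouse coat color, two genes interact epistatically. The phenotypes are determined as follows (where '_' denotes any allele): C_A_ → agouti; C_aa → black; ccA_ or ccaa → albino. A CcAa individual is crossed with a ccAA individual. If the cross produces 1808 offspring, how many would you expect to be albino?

Cross: CcAa × ccAA — consider each gene separately:
C gene: Cc × cc → 2 Cc, 2 cc → 2 C_ : 2 cc (out of 4)
A gene: Aa × AA → 2 AA, 2 Aa → 4 A_ (out of 4)
Genotype classes (out of 4 × 4 = 16): C_A_ = 2×4 = 8; ccA_ = 2×4 = 8
Apply the phenotype rules: C_A_ (8) → agouti; ccA_ (8) → albino
Phenotype counts (out of 16): 8 agouti, 8 albino
albino: 8 out of 16 → fraction 1/2
Expected count = 1/2 × 1808 = 904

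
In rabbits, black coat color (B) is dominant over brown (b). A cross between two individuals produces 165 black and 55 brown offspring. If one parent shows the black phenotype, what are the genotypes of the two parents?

Observed offspring: 165 black, 55 brown
The observed ratio simplifies to 3:1. Brown (bb) offspring appear, so each parent must contribute one b allele. The parent stated to show black carries B, so it is Bb. The other parent is then either Bb or bb: Bb × bb would give a 1:1 split, whereas Bb × Bb gives 3:1 — matching the data. So both parents are heterozygous (Bb × Bb).
Parent genotypes: Bb × Bb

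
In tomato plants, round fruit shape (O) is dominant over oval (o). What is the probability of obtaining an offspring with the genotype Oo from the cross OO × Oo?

Punnett square for OO × Oo:
Offspring genotypes: 2 OO, 2 Oo
Total offspring: 4
Count with target: 2
Probability: 2/4 = 1/2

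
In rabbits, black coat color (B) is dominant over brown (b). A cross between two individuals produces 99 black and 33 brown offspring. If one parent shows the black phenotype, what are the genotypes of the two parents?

Observed offspring: 99 black, 33 brown
The observed ratio simplifies to 3:1. Brown (bb) offspring appear, so each parent must contribute one b allele. The parent stated to show black carries B, so it is Bb. The other parent is then either Bb or bb: Bb × bb would give a 1:1 split, whereas Bb × Bb gives 3:1 — matching the data. So both parents are heterozygous (Bb × Bb).
Parent genotypes: Bb × Bb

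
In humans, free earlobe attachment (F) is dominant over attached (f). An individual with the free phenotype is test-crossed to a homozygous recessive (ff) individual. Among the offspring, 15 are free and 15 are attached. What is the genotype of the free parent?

Test cross: ? × ff
Offspring: 15 free, 15 attached — approximately 1:1.
A 1:1 ratio in a test cross indicates the unknown parent is heterozygous (Ff).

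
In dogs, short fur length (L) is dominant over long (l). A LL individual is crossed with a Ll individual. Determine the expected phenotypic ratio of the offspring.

Punnett square for LL × Ll:
Offspring genotypes: 2 LL, 2 Ll
short: 4, long: 0
Ratio: all short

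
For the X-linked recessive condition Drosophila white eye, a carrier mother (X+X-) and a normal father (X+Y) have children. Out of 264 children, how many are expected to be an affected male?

Cross: X+X- × X+Y
Offspring: 1 X+X+, 1 X+Y, 1 X+X-, 1 X-Y
Probability of an affected male: 1/4
Expected count = 1/4 × 264 = 66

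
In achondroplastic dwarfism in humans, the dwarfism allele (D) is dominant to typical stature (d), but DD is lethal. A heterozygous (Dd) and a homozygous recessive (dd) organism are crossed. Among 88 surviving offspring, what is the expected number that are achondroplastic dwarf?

Cross: Dd × dd
Punnett square offspring (before lethality): 2 Dd, 2 dd
No DD offspring are produced in this cross.
achondroplastic dwarf: 2 out of 4 → fraction 1/2
Expected count = 1/2 × 88 = 44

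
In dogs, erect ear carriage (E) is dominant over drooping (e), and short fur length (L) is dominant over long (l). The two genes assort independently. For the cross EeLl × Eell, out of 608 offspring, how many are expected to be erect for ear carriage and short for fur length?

Dihybrid cross EeLl × Eell — consider each gene separately:
ear carriage: Ee × Ee → 1 EE, 2 Ee, 1 ee → 3 E_ : 1 ee (out of 4)
fur length: Ll × ll → 2 Ll, 2 ll → 2 L_ : 2 ll (out of 4)
Looking for: erect (E_) and short (L_)
P(erect) = 3/4, P(short) = 2/4
P(both) = 3/4 × 2/4 = 6/16 = 3/8
Expected count = 3/8 × 608 = 228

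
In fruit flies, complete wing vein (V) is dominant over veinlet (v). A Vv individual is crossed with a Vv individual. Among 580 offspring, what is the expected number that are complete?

Punnett square for Vv × Vv:
Offspring genotypes: 1 VV, 2 Vv, 1 vv
complete: 3, veinlet: 1
complete: 3 out of 4 → fraction 3/4
Expected count = 3/4 × 580 = 435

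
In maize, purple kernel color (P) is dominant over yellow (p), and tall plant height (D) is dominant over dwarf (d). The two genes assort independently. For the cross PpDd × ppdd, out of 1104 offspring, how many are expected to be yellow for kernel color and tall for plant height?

Dihybrid cross PpDd × ppdd — consider each gene separately:
kernel color: Pp × pp → 2 Pp, 2 pp → 2 P_ : 2 pp (out of 4)
plant height: Dd × dd → 2 Dd, 2 dd → 2 D_ : 2 dd (out of 4)
Looking for: yellow (pp) and tall (D_)
P(yellow) = 2/4, P(tall) = 2/4
P(both) = 2/4 × 2/4 = 4/16 = 1/4
Expected count = 1/4 × 1104 = 276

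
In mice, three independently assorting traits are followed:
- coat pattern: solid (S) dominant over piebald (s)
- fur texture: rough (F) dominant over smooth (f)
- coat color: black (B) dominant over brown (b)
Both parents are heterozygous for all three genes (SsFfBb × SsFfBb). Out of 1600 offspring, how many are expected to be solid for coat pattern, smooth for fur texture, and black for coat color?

Trihybrid cross: SsFfBb × SsFfBb
Each trait segregates independently with a 3:1 phenotypic ratio, so each gene contributes 3/4 (dominant) or 1/4 (recessive).
Target: solid (coat pattern), smooth (fur texture), black (coat color)
Probability = product of independent per-trait probabilities
= 3/4 × 1/4 × 3/4 = 9/64
Expected count = 9/64 × 1600 = 225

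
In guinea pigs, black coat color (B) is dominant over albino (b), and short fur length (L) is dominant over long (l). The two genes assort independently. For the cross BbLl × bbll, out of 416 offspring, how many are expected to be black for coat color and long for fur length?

Dihybrid cross BbLl × bbll — consider each gene separately:
coat color: Bb × bb → 2 Bb, 2 bb → 2 B_ : 2 bb (out of 4)
fur length: Ll × ll → 2 Ll, 2 ll → 2 L_ : 2 ll (out of 4)
Looking for: black (B_) and long (ll)
P(black) = 2/4, P(long) = 2/4
P(both) = 2/4 × 2/4 = 4/16 = 1/4
Expected count = 1/4 × 416 = 104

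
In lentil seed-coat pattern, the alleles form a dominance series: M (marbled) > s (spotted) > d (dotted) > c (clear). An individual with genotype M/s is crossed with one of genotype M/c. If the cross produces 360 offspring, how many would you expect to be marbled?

Cross: M/s × M/c
Allele dominance: M > s > d > c
Offspring genotypes: 1 M/M, 1 M/c, 1 M/s, 1 s/c
Phenotype counts: 3 marbled, 1 spotted
marbled: 3 out of 4 → fraction 3/4
Expected count = 3/4 × 360 = 270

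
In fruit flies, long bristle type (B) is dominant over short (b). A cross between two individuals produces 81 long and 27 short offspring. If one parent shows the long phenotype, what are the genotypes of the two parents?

Observed offspring: 81 long, 27 short
The observed ratio simplifies to 3:1. Short (bb) offspring appear, so each parent must contribute one b allele. The parent stated to show long carries B, so it is Bb. The other parent is then either Bb or bb: Bb × bb would give a 1:1 split, whereas Bb × Bb gives 3:1 — matching the data. So both parents are heterozygous (Bb × Bb).
Parent genotypes: Bb × Bb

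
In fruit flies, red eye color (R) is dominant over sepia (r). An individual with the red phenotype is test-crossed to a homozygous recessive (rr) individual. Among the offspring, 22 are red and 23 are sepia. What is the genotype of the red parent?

Test cross: ? × rr
Offspring: 22 red, 23 sepia — approximately 1:1.
A 1:1 ratio in a test cross indicates the unknown parent is heterozygous (Rr).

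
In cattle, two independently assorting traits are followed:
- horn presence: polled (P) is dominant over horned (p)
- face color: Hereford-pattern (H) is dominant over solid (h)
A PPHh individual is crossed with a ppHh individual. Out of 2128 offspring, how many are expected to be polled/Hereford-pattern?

Dihybrid cross PPHh × ppHh — consider each gene separately:
horn presence: PP × pp → 4 Pp → 4 P_ (out of 4)
face color: Hh × Hh → 1 HH, 2 Hh, 1 hh → 3 H_ : 1 hh (out of 4)
Combine (counts out of 4 × 4 = 16): polled/Hereford-pattern (P_H_) = 4×3 = 12; polled/solid (P_hh) = 4×1 = 4
Phenotype counts (out of 16): 12 polled/Hereford-pattern, 4 polled/solid
polled/Hereford-pattern: 12 out of 16 → fraction 3/4
Expected count = 3/4 × 2128 = 1596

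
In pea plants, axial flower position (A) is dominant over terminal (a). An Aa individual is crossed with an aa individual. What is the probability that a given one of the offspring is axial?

Punnett square for Aa × aa:
Offspring genotypes: 2 Aa, 2 aa
axial: 2, terminal: 2
axial: 2 out of 4
Probability: 2/4 = 1/2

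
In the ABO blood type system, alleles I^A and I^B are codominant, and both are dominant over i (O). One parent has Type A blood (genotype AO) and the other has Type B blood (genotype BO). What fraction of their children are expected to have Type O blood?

Cross: AO × BO
Possible offspring genotypes: 1 AB, 1 AO, 1 BO, 1 OO
Blood type counts: 1 Type AB, 1 Type A, 1 Type B, 1 Type O
Probability of Type O: 1/4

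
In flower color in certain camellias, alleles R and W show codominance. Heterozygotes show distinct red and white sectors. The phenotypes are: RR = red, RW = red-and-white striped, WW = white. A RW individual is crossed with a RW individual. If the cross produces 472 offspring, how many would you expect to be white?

Punnett square for RW × RW:
Offspring genotypes: 1 RR, 2 RW, 1 WW
Phenotype counts: 1 red, 2 red-and-white striped, 1 white
white: 1 out of 4 → fraction 1/4
Expected count = 1/4 × 472 = 118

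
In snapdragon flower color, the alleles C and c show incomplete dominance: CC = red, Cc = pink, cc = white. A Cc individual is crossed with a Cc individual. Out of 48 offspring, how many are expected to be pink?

Punnett square for Cc × Cc:
Offspring genotypes: 1 CC, 2 Cc, 1 cc
Phenotype counts: 1 red, 2 pink, 1 white
pink: 2 out of 4 → fraction 1/2
Expected count = 1/2 × 48 = 24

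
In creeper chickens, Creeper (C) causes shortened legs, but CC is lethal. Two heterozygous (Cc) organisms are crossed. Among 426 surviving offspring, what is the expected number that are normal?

Cross: Cc × Cc
Punnett square offspring (before lethality): 1 CC, 2 Cc, 1 cc
The CC genotype is lethal (embryos die); surviving offspring: 2 Cc, 1 cc
normal: 1 out of 3 → fraction 1/3
Expected count = 1/3 × 426 = 142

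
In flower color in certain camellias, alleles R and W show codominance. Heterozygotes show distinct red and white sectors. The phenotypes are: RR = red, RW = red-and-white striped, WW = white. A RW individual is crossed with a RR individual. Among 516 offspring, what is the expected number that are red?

Punnett square for RW × RR:
Offspring genotypes: 2 RR, 2 RW
Phenotype counts: 2 red, 2 red-and-white striped
red: 2 out of 4 → fraction 1/2
Expected count = 1/2 × 516 = 258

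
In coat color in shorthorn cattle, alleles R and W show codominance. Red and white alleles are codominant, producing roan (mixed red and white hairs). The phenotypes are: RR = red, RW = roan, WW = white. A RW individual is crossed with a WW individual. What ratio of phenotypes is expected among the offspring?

Punnett square for RW × WW:
Offspring genotypes: 2 RW, 2 WW
Phenotype counts: 2 roan, 2 white
Ratio: 1 roan : 1 white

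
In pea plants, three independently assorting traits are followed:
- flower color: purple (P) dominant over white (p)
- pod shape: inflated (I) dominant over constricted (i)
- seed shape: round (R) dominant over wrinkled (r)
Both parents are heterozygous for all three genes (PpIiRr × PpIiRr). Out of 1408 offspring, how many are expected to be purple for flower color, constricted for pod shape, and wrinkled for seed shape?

Trihybrid cross: PpIiRr × PpIiRr
Each trait segregates independently with a 3:1 phenotypic ratio, so each gene contributes 3/4 (dominant) or 1/4 (recessive).
Target: purple (flower color), constricted (pod shape), wrinkled (seed shape)
Probability = product of independent per-trait probabilities
= 3/4 × 1/4 × 1/4 = 3/64
Expected count = 3/64 × 1408 = 66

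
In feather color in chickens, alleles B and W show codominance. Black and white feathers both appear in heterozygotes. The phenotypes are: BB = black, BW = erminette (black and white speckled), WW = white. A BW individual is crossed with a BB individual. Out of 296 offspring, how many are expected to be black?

Punnett square for BW × BB:
Offspring genotypes: 2 BB, 2 BW
Phenotype counts: 2 black, 2 erminette (black and white speckled)
black: 2 out of 4 → fraction 1/2
Expected count = 1/2 × 296 = 148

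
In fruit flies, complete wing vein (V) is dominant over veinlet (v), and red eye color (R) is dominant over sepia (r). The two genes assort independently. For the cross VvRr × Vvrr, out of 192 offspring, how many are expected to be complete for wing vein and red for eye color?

Dihybrid cross VvRr × Vvrr — consider each gene separately:
wing vein: Vv × Vv → 1 VV, 2 Vv, 1 vv → 3 V_ : 1 vv (out of 4)
eye color: Rr × rr → 2 Rr, 2 rr → 2 R_ : 2 rr (out of 4)
Looking for: complete (V_) and red (R_)
P(complete) = 3/4, P(red) = 2/4
P(both) = 3/4 × 2/4 = 6/16 = 3/8
Expected count = 3/8 × 192 = 72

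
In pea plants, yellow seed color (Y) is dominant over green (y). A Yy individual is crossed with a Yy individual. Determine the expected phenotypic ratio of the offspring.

Punnett square for Yy × Yy:
Offspring genotypes: 1 YY, 2 Yy, 1 yy
yellow: 3, green: 1
Ratio: 3:1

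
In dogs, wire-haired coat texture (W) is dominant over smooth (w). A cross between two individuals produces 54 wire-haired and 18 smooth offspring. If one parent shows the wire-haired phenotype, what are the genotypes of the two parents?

Observed offspring: 54 wire-haired, 18 smooth
The observed ratio simplifies to 3:1. Smooth (ww) offspring appear, so each parent must contribute one w allele. The parent stated to show wire-haired carries W, so it is Ww. The other parent is then either Ww or ww: Ww × ww would give a 1:1 split, whereas Ww × Ww gives 3:1 — matching the data. So both parents are heterozygous (Ww × Ww).
Parent genotypes: Ww × Ww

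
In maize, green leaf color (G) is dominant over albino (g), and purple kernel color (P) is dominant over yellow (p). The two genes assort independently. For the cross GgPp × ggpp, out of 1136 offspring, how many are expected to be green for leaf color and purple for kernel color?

Dihybrid cross GgPp × ggpp — consider each gene separately:
leaf color: Gg × gg → 2 Gg, 2 gg → 2 G_ : 2 gg (out of 4)
kernel color: Pp × pp → 2 Pp, 2 pp → 2 P_ : 2 pp (out of 4)
Looking for: green (G_) and purple (P_)
P(green) = 2/4, P(purple) = 2/4
P(both) = 2/4 × 2/4 = 4/16 = 1/4
Expected count = 1/4 × 1136 = 284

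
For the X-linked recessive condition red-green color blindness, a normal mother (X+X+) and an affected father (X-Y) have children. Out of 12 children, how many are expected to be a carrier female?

Cross: X+X+ × X-Y
Offspring: 2 X+X-, 2 X+Y
Probability of a carrier female: 2/4 = 1/2
Expected count = 1/2 × 12 = 6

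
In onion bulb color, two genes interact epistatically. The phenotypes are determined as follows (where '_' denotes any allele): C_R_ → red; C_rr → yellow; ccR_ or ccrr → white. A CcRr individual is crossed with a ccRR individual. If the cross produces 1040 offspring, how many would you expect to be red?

Cross: CcRr × ccRR — consider each gene separately:
C gene: Cc × cc → 2 Cc, 2 cc → 2 C_ : 2 cc (out of 4)
R gene: Rr × RR → 2 RR, 2 Rr → 4 R_ (out of 4)
Genotype classes (out of 4 × 4 = 16): C_R_ = 2×4 = 8; ccR_ = 2×4 = 8
Apply the phenotype rules: C_R_ (8) → red; ccR_ (8) → white
Phenotype counts (out of 16): 8 red, 8 white
red: 8 out of 16 → fraction 1/2
Expected count = 1/2 × 1040 = 520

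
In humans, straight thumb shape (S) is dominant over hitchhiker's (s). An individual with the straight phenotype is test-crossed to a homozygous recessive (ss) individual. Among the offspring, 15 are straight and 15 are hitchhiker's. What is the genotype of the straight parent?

Test cross: ? × ss
Offspring: 15 straight, 15 hitchhiker's — approximately 1:1.
A 1:1 ratio in a test cross indicates the unknown parent is heterozygous (Ss).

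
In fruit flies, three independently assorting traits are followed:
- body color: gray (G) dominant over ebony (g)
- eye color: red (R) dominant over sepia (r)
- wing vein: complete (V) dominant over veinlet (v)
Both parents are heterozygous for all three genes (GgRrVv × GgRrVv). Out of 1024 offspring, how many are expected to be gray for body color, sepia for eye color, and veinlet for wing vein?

Trihybrid cross: GgRrVv × GgRrVv
Each trait segregates independently with a 3:1 phenotypic ratio, so each gene contributes 3/4 (dominant) or 1/4 (recessive).
Target: gray (body color), sepia (eye color), veinlet (wing vein)
Probability = product of independent per-trait probabilities
= 3/4 × 1/4 × 1/4 = 3/64
Expected count = 3/64 × 1024 = 48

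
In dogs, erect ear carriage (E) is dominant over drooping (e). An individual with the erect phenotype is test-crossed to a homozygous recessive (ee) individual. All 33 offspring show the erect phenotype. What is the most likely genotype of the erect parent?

Test cross: ? × ee
All offspring are erect.
If the unknown parent were heterozygous (Ee), about half of 33 offspring would be drooping; none are. The unknown parent is most likely homozygous dominant (EE).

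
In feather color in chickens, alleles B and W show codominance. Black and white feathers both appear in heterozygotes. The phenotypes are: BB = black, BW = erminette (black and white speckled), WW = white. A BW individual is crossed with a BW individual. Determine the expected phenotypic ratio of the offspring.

Punnett square for BW × BW:
Offspring genotypes: 1 BB, 2 BW, 1 WW
Phenotype counts: 1 black, 2 erminette (black and white speckled), 1 white
Ratio: 1 black : 2 erminette (black and white speckled) : 1 white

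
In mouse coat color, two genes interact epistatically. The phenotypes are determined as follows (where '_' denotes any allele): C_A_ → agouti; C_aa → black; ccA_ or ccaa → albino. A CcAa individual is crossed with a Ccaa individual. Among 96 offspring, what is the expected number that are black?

Cross: CcAa × Ccaa — consider each gene separately:
C gene: Cc × Cc → 1 CC, 2 Cc, 1 cc → 3 C_ : 1 cc (out of 4)
A gene: Aa × aa → 2 Aa, 2 aa → 2 A_ : 2 aa (out of 4)
Genotype classes (out of 4 × 4 = 16): C_A_ = 3×2 = 6; C_aa = 3×2 = 6; ccA_ = 1×2 = 2; ccaa = 1×2 = 2
Apply the phenotype rules: C_A_ (6) → agouti; C_aa (6) → black; ccA_ (2) + ccaa (2) → albino
Phenotype counts (out of 16): 6 agouti, 6 black, 4 albino
black: 6 out of 16 → fraction 3/8
Expected count = 3/8 × 96 = 36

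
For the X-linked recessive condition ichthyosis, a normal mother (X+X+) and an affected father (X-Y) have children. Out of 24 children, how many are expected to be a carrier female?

Cross: X+X+ × X-Y
Offspring: 2 X+X-, 2 X+Y
Probability of a carrier female: 2/4 = 1/2
Expected count = 1/2 × 24 = 12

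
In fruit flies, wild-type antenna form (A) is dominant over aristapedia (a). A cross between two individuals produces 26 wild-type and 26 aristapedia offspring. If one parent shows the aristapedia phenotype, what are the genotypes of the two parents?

Observed offspring: 26 wild-type, 26 aristapedia
The observed ratio simplifies to 1:1. One parent shows aristapedia, so its genotype must be aa. A 1:1 offspring split requires the other parent to be heterozygous (Aa).
Parent genotypes: aa × Aa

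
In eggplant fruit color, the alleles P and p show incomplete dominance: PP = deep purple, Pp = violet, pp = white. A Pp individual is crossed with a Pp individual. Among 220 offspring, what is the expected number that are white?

Punnett square for Pp × Pp:
Offspring genotypes: 1 PP, 2 Pp, 1 pp
Phenotype counts: 1 deep purple, 2 violet, 1 white
white: 1 out of 4 → fraction 1/4
Expected count = 1/4 × 220 = 55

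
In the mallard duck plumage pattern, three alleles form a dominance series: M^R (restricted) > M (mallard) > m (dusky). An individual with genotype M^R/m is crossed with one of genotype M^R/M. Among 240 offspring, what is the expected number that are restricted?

Cross: M^R/m × M^R/M
Allele dominance: M^R > M > m
Offspring genotypes: 1 M^R/M^R, 1 M^R/M, 1 M^R/m, 1 M/m
Phenotype counts: 3 restricted, 1 mallard
restricted: 3 out of 4 → fraction 3/4
Expected count = 3/4 × 240 = 180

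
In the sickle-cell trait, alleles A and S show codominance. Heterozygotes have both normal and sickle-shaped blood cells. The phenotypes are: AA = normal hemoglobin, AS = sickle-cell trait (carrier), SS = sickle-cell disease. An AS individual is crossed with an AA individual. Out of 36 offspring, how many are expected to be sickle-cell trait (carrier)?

Punnett square for AS × AA:
Offspring genotypes: 2 AA, 2 AS
Phenotype counts: 2 normal hemoglobin, 2 sickle-cell trait (carrier)
sickle-cell trait (carrier): 2 out of 4 → fraction 1/2
Expected count = 1/2 × 36 = 18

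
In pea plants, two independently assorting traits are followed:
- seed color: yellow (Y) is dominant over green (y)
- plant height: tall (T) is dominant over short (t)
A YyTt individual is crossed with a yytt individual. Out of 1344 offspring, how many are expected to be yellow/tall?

Dihybrid cross YyTt × yytt — consider each gene separately:
seed color: Yy × yy → 2 Yy, 2 yy → 2 Y_ : 2 yy (out of 4)
plant height: Tt × tt → 2 Tt, 2 tt → 2 T_ : 2 tt (out of 4)
Combine (counts out of 4 × 4 = 16): yellow/tall (Y_T_) = 2×2 = 4; yellow/short (Y_tt) = 2×2 = 4; green/tall (yyT_) = 2×2 = 4; green/short (yytt) = 2×2 = 4
Phenotype counts (out of 16): 4 yellow/tall, 4 yellow/short, 4 green/tall, 4 green/short
yellow/tall: 4 out of 16 → fraction 1/4
Expected count = 1/4 × 1344 = 336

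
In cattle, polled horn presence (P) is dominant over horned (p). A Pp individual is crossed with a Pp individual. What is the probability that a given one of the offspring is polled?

Punnett square for Pp × Pp:
Offspring genotypes: 1 PP, 2 Pp, 1 pp
polled: 3, horned: 1
polled: 3 out of 4
Probability: 3/4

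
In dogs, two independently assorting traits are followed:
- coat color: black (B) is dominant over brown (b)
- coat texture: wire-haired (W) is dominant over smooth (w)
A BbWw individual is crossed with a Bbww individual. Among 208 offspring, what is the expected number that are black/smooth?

Dihybrid cross BbWw × Bbww — consider each gene separately:
coat color: Bb × Bb → 1 BB, 2 Bb, 1 bb → 3 B_ : 1 bb (out of 4)
coat texture: Ww × ww → 2 Ww, 2 ww → 2 W_ : 2 ww (out of 4)
Combine (counts out of 4 × 4 = 16): black/wire-haired (B_W_) = 3×2 = 6; black/smooth (B_ww) = 3×2 = 6; brown/wire-haired (bbW_) = 1×2 = 2; brown/smooth (bbww) = 1×2 = 2
Phenotype counts (out of 16): 6 black/wire-haired, 6 black/smooth, 2 brown/wire-haired, 2 brown/smooth
black/smooth: 6 out of 16 → fraction 3/8
Expected count = 3/8 × 208 = 78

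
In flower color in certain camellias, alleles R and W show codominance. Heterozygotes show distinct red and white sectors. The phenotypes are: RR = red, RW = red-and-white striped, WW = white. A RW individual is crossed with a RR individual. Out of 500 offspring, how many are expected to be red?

Punnett square for RW × RR:
Offspring genotypes: 2 RR, 2 RW
Phenotype counts: 2 red, 2 red-and-white striped
red: 2 out of 4 → fraction 1/2
Expected count = 1/2 × 500 = 250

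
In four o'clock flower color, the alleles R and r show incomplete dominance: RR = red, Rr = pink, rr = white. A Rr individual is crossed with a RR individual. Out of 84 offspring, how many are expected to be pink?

Punnett square for Rr × RR:
Offspring genotypes: 2 RR, 2 Rr
Phenotype counts: 2 red, 2 pink
pink: 2 out of 4 → fraction 1/2
Expected count = 1/2 × 84 = 42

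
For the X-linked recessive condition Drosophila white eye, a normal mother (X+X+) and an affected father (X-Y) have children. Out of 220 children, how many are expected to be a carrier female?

Cross: X+X+ × X-Y
Offspring: 2 X+X-, 2 X+Y
Probability of a carrier female: 2/4 = 1/2
Expected count = 1/2 × 220 = 110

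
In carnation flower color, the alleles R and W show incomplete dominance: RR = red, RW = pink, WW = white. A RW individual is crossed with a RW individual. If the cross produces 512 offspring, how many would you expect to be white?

Punnett square for RW × RW:
Offspring genotypes: 1 RR, 2 RW, 1 WW
Phenotype counts: 1 red, 2 pink, 1 white
white: 1 out of 4 → fraction 1/4
Expected count = 1/4 × 512 = 128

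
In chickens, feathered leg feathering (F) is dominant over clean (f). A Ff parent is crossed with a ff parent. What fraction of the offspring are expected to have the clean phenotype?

Punnett square for Ff × ff:
Offspring genotypes: 2 Ff, 2 ff
Total offspring: 4
Count with target: 2
Probability: 2/4 = 1/2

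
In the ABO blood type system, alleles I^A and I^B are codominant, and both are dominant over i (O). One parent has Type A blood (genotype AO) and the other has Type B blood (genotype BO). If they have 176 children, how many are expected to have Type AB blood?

Cross: AO × BO
Possible offspring genotypes: 1 AB, 1 AO, 1 BO, 1 OO
Blood type counts: 1 Type AB, 1 Type A, 1 Type B, 1 Type O
Probability of Type AB: 1/4
Expected count = 1/4 × 176 = 44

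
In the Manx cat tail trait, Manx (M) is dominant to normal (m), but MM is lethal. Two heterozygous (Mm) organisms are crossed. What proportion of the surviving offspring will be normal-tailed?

Cross: Mm × Mm
Punnett square offspring (before lethality): 1 MM, 2 Mm, 1 mm
The MM genotype is lethal (embryos die); surviving offspring: 2 Mm, 1 mm
normal-tailed: 1 out of 3
Probability: 1/3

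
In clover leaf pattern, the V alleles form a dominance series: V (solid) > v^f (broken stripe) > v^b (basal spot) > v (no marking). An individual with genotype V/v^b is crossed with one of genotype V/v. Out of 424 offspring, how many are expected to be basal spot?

Cross: V/v^b × V/v
Allele dominance: V > v^f > v^b > v
Offspring genotypes: 1 V/V, 1 V/v, 1 V/v^b, 1 v^b/v
Phenotype counts: 3 solid, 1 basal spot
basal spot: 1 out of 4 → fraction 1/4
Expected count = 1/4 × 424 = 106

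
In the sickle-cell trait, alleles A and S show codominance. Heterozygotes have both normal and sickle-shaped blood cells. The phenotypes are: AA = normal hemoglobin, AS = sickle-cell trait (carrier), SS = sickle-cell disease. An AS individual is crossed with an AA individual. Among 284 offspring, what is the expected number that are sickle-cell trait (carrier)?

Punnett square for AS × AA:
Offspring genotypes: 2 AA, 2 AS
Phenotype counts: 2 normal hemoglobin, 2 sickle-cell trait (carrier)
sickle-cell trait (carrier): 2 out of 4 → fraction 1/2
Expected count = 1/2 × 284 = 142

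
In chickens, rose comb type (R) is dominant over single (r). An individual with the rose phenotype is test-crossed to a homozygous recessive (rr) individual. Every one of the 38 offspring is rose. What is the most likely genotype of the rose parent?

Test cross: ? × rr
All offspring are rose.
If the unknown parent were heterozygous (Rr), about half of 38 offspring would be single; none are. The unknown parent is most likely homozygous dominant (RR).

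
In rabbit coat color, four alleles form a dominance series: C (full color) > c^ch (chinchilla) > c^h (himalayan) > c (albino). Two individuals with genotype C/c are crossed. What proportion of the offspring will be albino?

Cross: C/c × C/c
Allele dominance: C > c^ch > c^h > c
Offspring genotypes: 1 C/C, 2 C/c, 1 c/c
Phenotype counts: 3 full color, 1 albino
albino: 1 out of 4
Probability: 1/4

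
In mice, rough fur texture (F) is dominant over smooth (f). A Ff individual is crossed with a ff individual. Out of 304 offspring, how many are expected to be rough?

Punnett square for Ff × ff:
Offspring genotypes: 2 Ff, 2 ff
rough: 2, smooth: 2
rough: 2 out of 4 → fraction 1/2
Expected count = 1/2 × 304 = 152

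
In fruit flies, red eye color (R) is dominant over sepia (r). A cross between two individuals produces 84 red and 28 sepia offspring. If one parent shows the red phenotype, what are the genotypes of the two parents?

Observed offspring: 84 red, 28 sepia
The observed ratio simplifies to 3:1. Sepia (rr) offspring appear, so each parent must contribute one r allele. The parent stated to show red carries R, so it is Rr. The other parent is then either Rr or rr: Rr × rr would give a 1:1 split, whereas Rr × Rr gives 3:1 — matching the data. So both parents are heterozygous (Rr × Rr).
Parent genotypes: Rr × Rr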